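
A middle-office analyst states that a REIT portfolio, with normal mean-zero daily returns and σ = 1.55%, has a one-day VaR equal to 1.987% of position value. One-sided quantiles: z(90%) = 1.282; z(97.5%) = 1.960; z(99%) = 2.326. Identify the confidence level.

Implied z = VaR/σ = 1.987 / 1.55 = 1.282.
This matches z(90%) = 1.282.

90%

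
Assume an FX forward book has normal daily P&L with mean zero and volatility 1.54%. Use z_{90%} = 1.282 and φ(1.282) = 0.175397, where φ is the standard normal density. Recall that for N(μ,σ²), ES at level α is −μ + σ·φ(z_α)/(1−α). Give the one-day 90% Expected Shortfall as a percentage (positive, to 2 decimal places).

2.70%

Tail multiplier: φ(z)/(1−α) = 0.175397 / 0.1 = 1.754.
ES = 1.54% × 1.754 = 2.701%.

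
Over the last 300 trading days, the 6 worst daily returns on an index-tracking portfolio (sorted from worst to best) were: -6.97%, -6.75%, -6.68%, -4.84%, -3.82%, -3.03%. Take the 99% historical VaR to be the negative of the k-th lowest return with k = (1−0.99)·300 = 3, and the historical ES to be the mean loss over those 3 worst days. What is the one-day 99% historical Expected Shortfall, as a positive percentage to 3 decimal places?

6.800%

The 3 worst returns sum to -20.40%.
ES = −(-20.40%) / 3 = 6.8% ≈ 6.800%.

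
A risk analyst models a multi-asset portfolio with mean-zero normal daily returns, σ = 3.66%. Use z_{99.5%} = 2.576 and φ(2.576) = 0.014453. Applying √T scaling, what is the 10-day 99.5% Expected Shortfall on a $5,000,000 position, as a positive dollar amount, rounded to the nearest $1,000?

σ_{10d} = 3.66% × √10 = 11.574%.
ES multiplier = φ(z)/(1−α) = 0.014453/0.005 = 2.891.
ES = 11.574% × 2.891 = 33.460%; on $5,000,000: $1,673,000.

$1,673,000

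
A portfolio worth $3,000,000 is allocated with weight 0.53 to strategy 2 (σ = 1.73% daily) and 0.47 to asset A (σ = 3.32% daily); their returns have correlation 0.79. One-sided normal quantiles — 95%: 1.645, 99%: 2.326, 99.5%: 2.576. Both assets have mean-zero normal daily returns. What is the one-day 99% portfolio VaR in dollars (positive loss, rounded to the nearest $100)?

σ_p² = 0.53²·1.73² + 0.47²·3.32² + 2·0.79·0.53·0.47·1.73·3.32 = 5.5361 (%²).
σ_p = √5.5361 = 2.353%.
VaR = 2.326 × 2.353% = 5.473%; on $3,000,000 that is $164,190.

$164,200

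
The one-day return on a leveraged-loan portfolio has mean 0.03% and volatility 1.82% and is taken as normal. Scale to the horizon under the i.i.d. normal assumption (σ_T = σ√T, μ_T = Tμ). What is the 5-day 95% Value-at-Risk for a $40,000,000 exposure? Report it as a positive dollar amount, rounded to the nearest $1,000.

$2,618,000

At 95%, z = 1.645.
σ_{5d} = 1.82% × √5 = 4.070%; μ_{5d} = 5 × 0.03% = 0.150%.
VaR = −(0.150%) + 1.645 × 4.070% = 6.545%.
On $40,000,000: 0.06545 × $40,000,000 = $2,618,000.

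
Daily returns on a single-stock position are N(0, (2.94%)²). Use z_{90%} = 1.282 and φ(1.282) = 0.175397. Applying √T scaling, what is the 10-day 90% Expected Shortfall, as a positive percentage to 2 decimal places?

σ_{10d} = 2.94% × √10 = 9.297%.
ES multiplier = φ(z)/(1−α) = 0.175397/0.1 = 1.754.
ES = 9.297% × 1.754 = 16.307%.

16.31%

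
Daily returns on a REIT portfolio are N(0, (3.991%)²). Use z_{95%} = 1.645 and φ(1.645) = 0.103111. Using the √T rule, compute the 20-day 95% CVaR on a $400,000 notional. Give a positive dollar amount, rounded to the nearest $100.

$147,200

σ_{20d} = 3.991% × √20 = 17.848%.
ES multiplier = φ(z)/(1−α) = 0.103111/0.05 = 2.062.
ES = 17.848% × 2.062 = 36.803%; on $400,000: $147,212.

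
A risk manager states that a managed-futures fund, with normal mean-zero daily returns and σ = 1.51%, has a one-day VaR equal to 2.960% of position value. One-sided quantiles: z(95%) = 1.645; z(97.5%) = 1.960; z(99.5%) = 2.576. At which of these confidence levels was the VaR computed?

Implied z = VaR/σ = 2.960 / 1.51 = 1.960.
This matches z(97.5%) = 1.960.

97.5%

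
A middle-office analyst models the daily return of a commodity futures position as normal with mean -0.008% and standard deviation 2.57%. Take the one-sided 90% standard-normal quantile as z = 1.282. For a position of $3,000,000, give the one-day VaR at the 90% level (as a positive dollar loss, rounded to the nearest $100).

$99,100

VaR = −μ + z·σ = −(-0.008%) + 1.282 × 2.57% = 3.303%.
On $3,000,000: 0.03303 × $3,000,000 = $99,090.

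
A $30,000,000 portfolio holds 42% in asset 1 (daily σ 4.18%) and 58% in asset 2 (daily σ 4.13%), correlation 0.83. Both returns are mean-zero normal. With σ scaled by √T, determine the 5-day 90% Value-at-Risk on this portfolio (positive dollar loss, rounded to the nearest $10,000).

$3,420,000

σ_p = √(0.42²·4.18² + 0.58²·4.13² + 2·0.83·0.42·0.58·4.18·4.13) = 3.975%.
σ_{5d} = 3.975% × √5 = 8.888%.
z(90%) = 1.282.
VaR = 1.282 × 8.888% = 11.394%; on $30,000,000 that is $3,418,200.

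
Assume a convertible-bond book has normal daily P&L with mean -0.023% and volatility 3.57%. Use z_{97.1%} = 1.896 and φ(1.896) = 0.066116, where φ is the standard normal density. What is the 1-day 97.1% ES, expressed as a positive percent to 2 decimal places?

Tail multiplier: φ(z)/(1−α) = 0.066116 / 0.029 = 2.280.
ES = −(-0.023%) + 3.57% × 2.280 = 8.163%.

8.16%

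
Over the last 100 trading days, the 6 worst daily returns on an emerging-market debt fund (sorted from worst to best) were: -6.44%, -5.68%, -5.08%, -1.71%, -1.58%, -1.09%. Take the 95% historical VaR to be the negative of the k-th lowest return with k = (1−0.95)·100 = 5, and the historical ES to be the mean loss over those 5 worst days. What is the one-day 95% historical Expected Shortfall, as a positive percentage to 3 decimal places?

The 5 worst returns sum to -20.49%.
ES = −(-20.49%) / 5 = 4.098%.

4.098%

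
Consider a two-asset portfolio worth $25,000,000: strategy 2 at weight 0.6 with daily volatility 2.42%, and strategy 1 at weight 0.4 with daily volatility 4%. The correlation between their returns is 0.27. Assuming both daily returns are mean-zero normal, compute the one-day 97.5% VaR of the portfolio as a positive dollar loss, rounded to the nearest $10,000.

$1,190,000

σ_p² = 0.6²·2.42² + 0.4²·4² + 2·0.27·0.6·0.4·2.42·4 = 5.9228 (%²).
σ_p = √5.9228 = 2.434%.
At 97.5%, z = 1.960.
VaR = 1.960 × 2.434% = 4.771%; on $25,000,000 that is $1,192,750.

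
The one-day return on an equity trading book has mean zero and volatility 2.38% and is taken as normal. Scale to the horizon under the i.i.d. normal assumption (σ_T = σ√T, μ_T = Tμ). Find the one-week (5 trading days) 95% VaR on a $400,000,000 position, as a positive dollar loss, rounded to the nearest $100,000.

$35,000,000

At 95%, z = 1.645.
σ_{5d} = 2.38% × √5 = 5.322%.
VaR = 1.645 × 5.322% = 8.755%.
On $400,000,000: 0.08755 × $400,000,000 = $35,020,000.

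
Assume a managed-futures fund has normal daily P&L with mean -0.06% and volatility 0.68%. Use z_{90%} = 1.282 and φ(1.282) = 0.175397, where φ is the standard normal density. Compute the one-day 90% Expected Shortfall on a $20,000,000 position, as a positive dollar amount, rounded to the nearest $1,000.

Tail multiplier: φ(z)/(1−α) = 0.175397 / 0.1 = 1.754.
ES = −(-0.06%) + 0.68% × 1.754 = 1.253%.
On $20,000,000: 0.01253 × $20,000,000 = $250,600.

$251,000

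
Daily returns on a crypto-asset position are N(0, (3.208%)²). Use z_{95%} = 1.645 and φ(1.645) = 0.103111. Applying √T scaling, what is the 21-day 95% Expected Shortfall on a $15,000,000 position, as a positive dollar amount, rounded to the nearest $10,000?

σ_{21d} = 3.208% × √21 = 14.701%.
ES multiplier = φ(z)/(1−α) = 0.103111/0.05 = 2.062.
ES = 14.701% × 2.062 = 30.313%; on $15,000,000: $4,546,950.

$4,550,000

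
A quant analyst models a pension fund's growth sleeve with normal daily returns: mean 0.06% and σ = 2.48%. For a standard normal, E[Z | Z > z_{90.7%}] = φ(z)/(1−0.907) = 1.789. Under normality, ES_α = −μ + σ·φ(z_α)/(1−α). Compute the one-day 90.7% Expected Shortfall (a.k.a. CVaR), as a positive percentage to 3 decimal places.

4.377%

ES = −(0.06%) + 2.48% × 1.789 = 4.377%.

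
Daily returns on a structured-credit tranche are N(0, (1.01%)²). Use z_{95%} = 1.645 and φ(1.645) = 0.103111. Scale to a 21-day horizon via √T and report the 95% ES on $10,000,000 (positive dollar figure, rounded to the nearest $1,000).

σ_{21d} = 1.01% × √21 = 4.628%.
ES multiplier = φ(z)/(1−α) = 0.103111/0.05 = 2.062.
ES = 4.628% × 2.062 = 9.543%; on $10,000,000: $954,300.

$954,000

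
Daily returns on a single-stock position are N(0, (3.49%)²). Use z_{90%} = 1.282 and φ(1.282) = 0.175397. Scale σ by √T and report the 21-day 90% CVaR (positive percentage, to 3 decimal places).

28.052%

σ_{21d} = 3.49% × √21 = 15.993%.
ES multiplier = φ(z)/(1−α) = 0.175397/0.1 = 1.754.
ES = 15.993% × 1.754 = 28.052%.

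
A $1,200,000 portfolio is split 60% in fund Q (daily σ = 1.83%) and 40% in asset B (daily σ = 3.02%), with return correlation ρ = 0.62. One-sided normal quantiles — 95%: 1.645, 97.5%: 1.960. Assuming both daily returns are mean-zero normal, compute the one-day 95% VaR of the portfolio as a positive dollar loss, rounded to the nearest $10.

$40,980

σ_p² = 0.6²·1.83² + 0.4²·3.02² + 2·0.62·0.6·0.4·1.83·3.02 = 4.3096 (%²).
σ_p = √4.3096 = 2.076%.
VaR = 1.645 × 2.076% = 3.415%; on $1,200,000 that is $40,980.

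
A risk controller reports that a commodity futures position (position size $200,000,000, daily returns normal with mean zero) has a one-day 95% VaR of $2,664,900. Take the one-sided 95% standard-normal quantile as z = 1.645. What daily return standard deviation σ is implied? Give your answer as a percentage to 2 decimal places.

0.81%

VaR as a fraction: $2,664,900 / $200,000,000 = 1.332%.
σ = VaR / z = 1.332% / 1.645 = 0.810%.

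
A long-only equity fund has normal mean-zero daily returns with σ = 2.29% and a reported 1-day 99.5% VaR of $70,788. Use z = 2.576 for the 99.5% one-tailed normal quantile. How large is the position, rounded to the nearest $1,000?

$1,200,000

VaR as a fraction of value: z·σ = 2.576 × 2.29% = 5.89904%.
Position = $70,788 / 0.0589904 = $1,199,992.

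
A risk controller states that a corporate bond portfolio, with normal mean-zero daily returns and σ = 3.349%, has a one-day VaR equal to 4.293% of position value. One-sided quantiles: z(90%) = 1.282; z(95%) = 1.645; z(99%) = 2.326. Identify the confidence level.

Implied z = VaR/σ = 4.293 / 3.349 = 1.282.
This matches z(90%) = 1.282.

90%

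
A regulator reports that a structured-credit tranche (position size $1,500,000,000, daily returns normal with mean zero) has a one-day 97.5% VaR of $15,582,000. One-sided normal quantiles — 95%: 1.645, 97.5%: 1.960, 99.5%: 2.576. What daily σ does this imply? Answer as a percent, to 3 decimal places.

0.530%

VaR as a fraction: $15,582,000 / $1,500,000,000 = 1.039%.
σ = VaR / z = 1.039% / 1.960 = 0.530%.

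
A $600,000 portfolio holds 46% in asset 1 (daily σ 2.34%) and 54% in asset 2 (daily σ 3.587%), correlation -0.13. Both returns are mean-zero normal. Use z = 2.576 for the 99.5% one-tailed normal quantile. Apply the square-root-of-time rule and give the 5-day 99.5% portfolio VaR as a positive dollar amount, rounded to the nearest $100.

$72,200

σ_p = √(0.46²·2.34² + 0.54²·3.587² + 2·-0.13·0.46·0.54·2.34·3.587) = 2.090%.
σ_{5d} = 2.090% × √5 = 4.673%.
VaR = 2.576 × 4.673% = 12.038%; on $600,000 that is $72,228.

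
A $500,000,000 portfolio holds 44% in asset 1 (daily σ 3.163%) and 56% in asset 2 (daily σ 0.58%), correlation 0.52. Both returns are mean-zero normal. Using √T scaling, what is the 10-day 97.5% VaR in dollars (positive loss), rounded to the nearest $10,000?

σ_p = √(0.44²·3.163² + 0.56²·0.58² + 2·0.52·0.44·0.56·3.163·0.58) = 1.585%.
σ_{10d} = 1.585% × √10 = 5.012%.
z(97.5%) = 1.960.
VaR = 1.960 × 5.012% = 9.824%; on $500,000,000 that is $49,120,000.

$49,120,000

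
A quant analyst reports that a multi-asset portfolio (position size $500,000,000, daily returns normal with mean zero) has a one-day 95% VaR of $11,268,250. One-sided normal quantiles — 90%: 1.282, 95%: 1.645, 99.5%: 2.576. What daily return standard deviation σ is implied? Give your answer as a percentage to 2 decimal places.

1.37%

VaR as a fraction: $11,268,250 / $500,000,000 = 2.254%.
σ = VaR / z = 2.254% / 1.645 = 1.370%.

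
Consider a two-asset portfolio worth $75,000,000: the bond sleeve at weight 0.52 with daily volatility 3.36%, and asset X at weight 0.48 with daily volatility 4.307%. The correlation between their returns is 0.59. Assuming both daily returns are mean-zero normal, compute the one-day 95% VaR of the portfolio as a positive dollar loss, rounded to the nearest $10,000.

σ_p² = 0.52²·3.36² + 0.48²·4.307² + 2·0.59·0.52·0.48·3.36·4.307 = 11.5890 (%²).
σ_p = √11.5890 = 3.404%.
At 95%, z = 1.645.
VaR = 1.645 × 3.404% = 5.600%; on $75,000,000 that is $4,200,000.

$4,200,000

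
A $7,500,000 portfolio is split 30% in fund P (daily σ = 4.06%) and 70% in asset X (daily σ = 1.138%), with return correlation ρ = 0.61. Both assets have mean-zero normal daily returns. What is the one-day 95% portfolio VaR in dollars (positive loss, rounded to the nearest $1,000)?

σ_p² = 0.3²·4.06² + 0.7²·1.138² + 2·0.61·0.3·0.7·4.06·1.138 = 3.3018 (%²).
σ_p = √3.3018 = 1.817%.
At 95%, z = 1.645.
VaR = 1.645 × 1.817% = 2.989%; on $7,500,000 that is $224,175.

$224,000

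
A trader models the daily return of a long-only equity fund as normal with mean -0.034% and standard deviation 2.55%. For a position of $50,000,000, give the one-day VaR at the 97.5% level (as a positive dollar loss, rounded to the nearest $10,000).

At 97.5% one-sided, z = 1.960.
VaR = −μ + z·σ = −(-0.034%) + 1.960 × 2.55% = 5.032%.
On $50,000,000: 0.05032 × $50,000,000 = $2,516,000.

$2,520,000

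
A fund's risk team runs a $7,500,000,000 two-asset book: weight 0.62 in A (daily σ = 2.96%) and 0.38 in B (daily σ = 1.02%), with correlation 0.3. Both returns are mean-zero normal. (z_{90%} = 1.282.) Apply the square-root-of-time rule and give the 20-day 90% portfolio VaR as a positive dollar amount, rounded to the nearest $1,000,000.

$854,000,000

σ_p = √(0.62²·2.96² + 0.38²·1.02² + 2·0.3·0.62·0.38·2.96·1.02) = 1.986%.
σ_{20d} = 1.986% × √20 = 8.882%.
VaR = 1.282 × 8.882% = 11.387%; on $7,500,000,000 that is $854,025,000.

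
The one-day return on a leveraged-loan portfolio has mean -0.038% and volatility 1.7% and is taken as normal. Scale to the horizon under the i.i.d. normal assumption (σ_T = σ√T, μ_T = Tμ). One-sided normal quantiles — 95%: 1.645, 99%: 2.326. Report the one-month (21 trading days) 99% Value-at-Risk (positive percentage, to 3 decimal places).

σ_{21d} = 1.7% × √21 = 7.790%; μ_{21d} = 21 × -0.038% = -0.798%.
VaR = −(-0.798%) + 2.326 × 7.790% = 18.918%.

18.918%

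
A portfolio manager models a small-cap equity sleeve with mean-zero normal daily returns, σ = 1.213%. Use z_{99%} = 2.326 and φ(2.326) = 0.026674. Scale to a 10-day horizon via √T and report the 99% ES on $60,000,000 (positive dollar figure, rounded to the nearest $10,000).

$6,140,000

σ_{10d} = 1.213% × √10 = 3.836%.
ES multiplier = φ(z)/(1−α) = 0.026674/0.01 = 2.667.
ES = 3.836% × 2.667 = 10.231%; on $60,000,000: $6,138,600.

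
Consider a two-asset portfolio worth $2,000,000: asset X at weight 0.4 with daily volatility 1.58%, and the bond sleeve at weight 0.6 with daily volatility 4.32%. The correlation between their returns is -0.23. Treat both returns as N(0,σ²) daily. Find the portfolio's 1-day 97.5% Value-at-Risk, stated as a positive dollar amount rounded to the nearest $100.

σ_p² = 0.4²·1.58² + 0.6²·4.32² + 2·-0.23·0.4·0.6·1.58·4.32 = 6.3643 (%²).
σ_p = √6.3643 = 2.523%.
At 97.5%, z = 1.960.
VaR = 1.960 × 2.523% = 4.945%; on $2,000,000 that is $98,900.

$98,900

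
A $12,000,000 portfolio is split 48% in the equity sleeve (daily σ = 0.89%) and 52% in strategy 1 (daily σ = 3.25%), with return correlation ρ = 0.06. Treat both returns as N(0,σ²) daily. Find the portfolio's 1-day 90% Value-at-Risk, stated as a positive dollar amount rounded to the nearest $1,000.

$272,000

σ_p² = 0.48²·0.89² + 0.52²·3.25² + 2·0.06·0.48·0.52·0.89·3.25 = 3.1252 (%²).
σ_p = √3.1252 = 1.768%.
At 90%, z = 1.282.
VaR = 1.282 × 1.768% = 2.267%; on $12,000,000 that is $272,040.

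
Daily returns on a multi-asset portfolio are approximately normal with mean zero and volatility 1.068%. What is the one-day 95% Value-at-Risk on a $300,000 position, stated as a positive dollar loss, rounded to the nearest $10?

$5,270

At 95% one-sided, z = 1.645.
VaR = z·σ = 1.645 × 1.068% = 1.757%.
On $300,000: 0.01757 × $300,000 = $5,271.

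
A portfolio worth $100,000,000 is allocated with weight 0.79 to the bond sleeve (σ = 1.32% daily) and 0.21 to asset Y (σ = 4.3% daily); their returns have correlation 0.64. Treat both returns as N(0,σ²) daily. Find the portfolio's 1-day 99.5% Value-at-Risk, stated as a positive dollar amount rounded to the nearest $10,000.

σ_p² = 0.79²·1.32² + 0.21²·4.3² + 2·0.64·0.79·0.21·1.32·4.3 = 3.1082 (%²).
σ_p = √3.1082 = 1.763%.
At 99.5%, z = 2.576.
VaR = 2.576 × 1.763% = 4.541%; on $100,000,000 that is $4,541,000.

$4,540,000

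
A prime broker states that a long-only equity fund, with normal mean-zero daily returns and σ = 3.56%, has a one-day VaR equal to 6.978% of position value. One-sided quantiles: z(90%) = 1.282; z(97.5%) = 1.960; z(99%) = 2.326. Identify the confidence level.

Implied z = VaR/σ = 6.978 / 3.56 = 1.960.
This matches z(97.5%) = 1.960.

97.5%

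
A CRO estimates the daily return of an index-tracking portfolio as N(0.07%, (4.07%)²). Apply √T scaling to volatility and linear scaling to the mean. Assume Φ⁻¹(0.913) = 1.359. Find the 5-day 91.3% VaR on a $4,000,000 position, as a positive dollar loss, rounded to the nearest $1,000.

$481,000

σ_{5d} = 4.07% × √5 = 9.101%; μ_{5d} = 5 × 0.07% = 0.350%.
VaR = −(0.350%) + 1.359 × 9.101% = 12.018%.
On $4,000,000: 0.12018 × $4,000,000 = $480,720.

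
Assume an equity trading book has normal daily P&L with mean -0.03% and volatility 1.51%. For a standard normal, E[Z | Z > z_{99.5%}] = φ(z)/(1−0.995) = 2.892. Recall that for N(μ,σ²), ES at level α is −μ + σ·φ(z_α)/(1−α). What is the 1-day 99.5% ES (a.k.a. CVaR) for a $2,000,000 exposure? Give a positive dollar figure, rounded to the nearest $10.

$87,940

ES = −(-0.03%) + 1.51% × 2.892 = 4.397%.
On $2,000,000: 0.04397 × $2,000,000 = $87,940.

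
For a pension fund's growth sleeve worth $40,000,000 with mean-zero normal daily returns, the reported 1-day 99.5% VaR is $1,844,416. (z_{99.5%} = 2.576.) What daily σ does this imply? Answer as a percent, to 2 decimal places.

1.79%

VaR as a fraction: $1,844,416 / $40,000,000 = 4.611%.
σ = VaR / z = 4.611% / 2.576 = 1.790%.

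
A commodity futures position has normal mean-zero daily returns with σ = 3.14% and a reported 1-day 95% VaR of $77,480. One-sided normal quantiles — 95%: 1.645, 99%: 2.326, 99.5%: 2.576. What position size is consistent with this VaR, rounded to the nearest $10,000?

VaR as a fraction of value: z·σ = 1.645 × 3.14% = 5.1653%.
Position = $77,480 / 0.051653 = $1,500,010.

$1,500,000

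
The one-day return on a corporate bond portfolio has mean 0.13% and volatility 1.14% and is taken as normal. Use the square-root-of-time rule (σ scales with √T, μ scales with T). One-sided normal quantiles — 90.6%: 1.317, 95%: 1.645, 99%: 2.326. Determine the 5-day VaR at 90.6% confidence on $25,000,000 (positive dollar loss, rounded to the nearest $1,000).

σ_{5d} = 1.14% × √5 = 2.549%; μ_{5d} = 5 × 0.13% = 0.650%.
VaR = −(0.650%) + 1.317 × 2.549% = 2.707%.
On $25,000,000: 0.02707 × $25,000,000 = $676,750.

$677,000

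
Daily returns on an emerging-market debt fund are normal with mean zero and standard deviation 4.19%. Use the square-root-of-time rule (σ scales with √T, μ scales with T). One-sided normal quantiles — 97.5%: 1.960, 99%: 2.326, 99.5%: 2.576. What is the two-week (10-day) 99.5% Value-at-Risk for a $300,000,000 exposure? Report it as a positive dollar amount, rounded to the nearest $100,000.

σ_{10d} = 4.19% × √10 = 13.250%.
VaR = 2.576 × 13.250% = 34.132%.
On $300,000,000: 0.34132 × $300,000,000 = $102,396,000.

$102,400,000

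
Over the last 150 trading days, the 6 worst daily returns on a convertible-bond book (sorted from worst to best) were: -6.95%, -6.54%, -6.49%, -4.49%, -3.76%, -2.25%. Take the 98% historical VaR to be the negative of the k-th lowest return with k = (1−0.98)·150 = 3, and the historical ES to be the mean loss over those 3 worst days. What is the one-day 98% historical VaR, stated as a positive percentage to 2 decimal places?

k = 3; the 3rd lowest return is -6.49%, so VaR = 6.49%.

6.49%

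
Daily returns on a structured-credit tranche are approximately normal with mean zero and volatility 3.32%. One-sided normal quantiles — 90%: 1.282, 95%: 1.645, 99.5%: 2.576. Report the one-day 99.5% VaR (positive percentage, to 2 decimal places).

8.55%

VaR = z·σ = 2.576 × 3.32% = 8.552%.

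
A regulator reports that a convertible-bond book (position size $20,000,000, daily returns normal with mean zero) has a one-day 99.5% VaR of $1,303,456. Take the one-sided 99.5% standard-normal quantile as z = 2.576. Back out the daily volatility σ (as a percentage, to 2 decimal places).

2.53%

VaR as a fraction: $1,303,456 / $20,000,000 = 6.517%.
σ = VaR / z = 6.517% / 2.576 = 2.530%.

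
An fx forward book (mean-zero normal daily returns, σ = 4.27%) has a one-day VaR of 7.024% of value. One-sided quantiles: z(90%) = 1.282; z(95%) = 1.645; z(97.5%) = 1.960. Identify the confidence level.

Implied z = VaR/σ = 7.024 / 4.27 = 1.645.
This matches z(95%) = 1.645.

95%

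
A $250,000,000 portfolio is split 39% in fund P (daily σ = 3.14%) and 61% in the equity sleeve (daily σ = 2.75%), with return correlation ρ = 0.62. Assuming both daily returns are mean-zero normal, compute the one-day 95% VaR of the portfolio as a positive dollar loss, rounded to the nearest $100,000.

$10,800,000

σ_p² = 0.39²·3.14² + 0.61²·2.75² + 2·0.62·0.39·0.61·3.14·2.75 = 6.8609 (%²).
σ_p = √6.8609 = 2.619%.
At 95%, z = 1.645.
VaR = 1.645 × 2.619% = 4.308%; on $250,000,000 that is $10,770,000.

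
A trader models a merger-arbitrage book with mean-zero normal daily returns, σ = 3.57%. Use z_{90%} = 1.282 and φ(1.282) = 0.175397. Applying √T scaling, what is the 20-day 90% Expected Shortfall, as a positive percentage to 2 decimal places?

σ_{20d} = 3.57% × √20 = 15.966%.
ES multiplier = φ(z)/(1−α) = 0.175397/0.1 = 1.754.
ES = 15.966% × 1.754 = 28.004%.

28.00%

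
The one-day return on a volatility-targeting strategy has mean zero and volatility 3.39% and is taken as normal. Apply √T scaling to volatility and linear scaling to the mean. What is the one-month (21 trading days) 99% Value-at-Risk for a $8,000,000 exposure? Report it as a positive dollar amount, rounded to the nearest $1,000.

$2,891,000

At 99%, z = 2.326.
σ_{21d} = 3.39% × √21 = 15.535%.
VaR = 2.326 × 15.535% = 36.134%.
On $8,000,000: 0.36134 × $8,000,000 = $2,890,720.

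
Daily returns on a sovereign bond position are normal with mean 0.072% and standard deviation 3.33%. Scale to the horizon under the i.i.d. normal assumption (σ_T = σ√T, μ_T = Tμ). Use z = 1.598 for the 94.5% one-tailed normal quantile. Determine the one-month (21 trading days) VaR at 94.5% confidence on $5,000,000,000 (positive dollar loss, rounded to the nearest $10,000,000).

σ_{21d} = 3.33% × √21 = 15.260%; μ_{21d} = 21 × 0.072% = 1.512%.
VaR = −(1.512%) + 1.598 × 15.260% = 22.873%.
On $5,000,000,000: 0.22873 × $5,000,000,000 = $1,143,650,000.

$1,140,000,000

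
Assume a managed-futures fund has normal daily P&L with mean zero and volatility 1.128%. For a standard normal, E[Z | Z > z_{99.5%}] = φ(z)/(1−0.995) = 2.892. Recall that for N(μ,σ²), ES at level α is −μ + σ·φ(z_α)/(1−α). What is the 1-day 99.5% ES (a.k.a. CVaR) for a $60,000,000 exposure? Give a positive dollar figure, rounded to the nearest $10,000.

$1,960,000

ES = 1.128% × 2.892 = 3.262%.
On $60,000,000: 0.03262 × $60,000,000 = $1,957,200.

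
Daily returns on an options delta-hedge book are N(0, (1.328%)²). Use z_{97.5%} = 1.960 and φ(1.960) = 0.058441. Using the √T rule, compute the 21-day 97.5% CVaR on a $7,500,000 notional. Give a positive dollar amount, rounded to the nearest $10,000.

σ_{21d} = 1.328% × √21 = 6.086%.
ES multiplier = φ(z)/(1−α) = 0.058441/0.025 = 2.338.
ES = 6.086% × 2.338 = 14.229%; on $7,500,000: $1,067,175.

$1,070,000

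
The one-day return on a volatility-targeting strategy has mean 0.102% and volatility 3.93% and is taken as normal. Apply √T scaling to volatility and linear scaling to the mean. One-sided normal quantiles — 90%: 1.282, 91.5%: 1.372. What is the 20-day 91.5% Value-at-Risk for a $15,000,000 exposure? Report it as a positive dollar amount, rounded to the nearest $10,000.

σ_{20d} = 3.93% × √20 = 17.575%; μ_{20d} = 20 × 0.102% = 2.040%.
VaR = −(2.040%) + 1.372 × 17.575% = 22.073%.
On $15,000,000: 0.22073 × $15,000,000 = $3,310,950.

$3,310,000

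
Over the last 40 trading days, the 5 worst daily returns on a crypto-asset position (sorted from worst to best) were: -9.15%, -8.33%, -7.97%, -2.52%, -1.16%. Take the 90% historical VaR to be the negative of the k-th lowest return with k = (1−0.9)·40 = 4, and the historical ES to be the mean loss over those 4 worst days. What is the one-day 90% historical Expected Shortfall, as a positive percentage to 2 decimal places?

The 4 worst returns sum to -27.97%.
ES = −(-27.97%) / 4 = 6.9925% ≈ 6.99%.

6.99%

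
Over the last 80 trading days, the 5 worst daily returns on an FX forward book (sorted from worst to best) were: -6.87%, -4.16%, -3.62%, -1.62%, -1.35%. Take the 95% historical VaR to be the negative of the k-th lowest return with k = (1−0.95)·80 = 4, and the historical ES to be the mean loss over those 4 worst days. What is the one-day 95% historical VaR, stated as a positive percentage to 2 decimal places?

k = 4; the 4th lowest return is -1.62%, so VaR = 1.62%.

1.62%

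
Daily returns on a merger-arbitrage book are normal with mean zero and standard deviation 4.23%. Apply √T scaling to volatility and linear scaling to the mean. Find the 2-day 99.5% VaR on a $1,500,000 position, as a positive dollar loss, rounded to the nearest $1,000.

At 99.5%, z = 2.576.
σ_{2d} = 4.23% × √2 = 5.982%.
VaR = 2.576 × 5.982% = 15.410%.
On $1,500,000: 0.15410 × $1,500,000 = $231,150.

$231,000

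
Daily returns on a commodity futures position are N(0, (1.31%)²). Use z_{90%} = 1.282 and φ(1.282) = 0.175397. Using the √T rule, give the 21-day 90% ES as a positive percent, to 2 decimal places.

σ_{21d} = 1.31% × √21 = 6.003%.
ES multiplier = φ(z)/(1−α) = 0.175397/0.1 = 1.754.
ES = 6.003% × 1.754 = 10.529%.

10.53%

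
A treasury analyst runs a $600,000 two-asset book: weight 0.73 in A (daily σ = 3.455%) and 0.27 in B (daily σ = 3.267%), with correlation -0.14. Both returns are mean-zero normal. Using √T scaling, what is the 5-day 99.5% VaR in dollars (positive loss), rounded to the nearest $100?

σ_p = √(0.73²·3.455² + 0.27²·3.267² + 2·-0.14·0.73·0.27·3.455·3.267) = 2.553%.
σ_{5d} = 2.553% × √5 = 5.709%.
z(99.5%) = 2.576.
VaR = 2.576 × 5.709% = 14.706%; on $600,000 that is $88,236.

$88,200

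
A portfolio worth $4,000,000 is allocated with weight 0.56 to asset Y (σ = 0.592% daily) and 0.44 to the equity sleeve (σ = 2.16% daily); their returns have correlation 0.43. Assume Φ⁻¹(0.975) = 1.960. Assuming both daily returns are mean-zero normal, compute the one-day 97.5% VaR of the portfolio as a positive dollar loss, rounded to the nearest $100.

$88,800

σ_p² = 0.56²·0.592² + 0.44²·2.16² + 2·0.43·0.56·0.44·0.592·2.16 = 1.2841 (%²).
σ_p = √1.2841 = 1.133%.
VaR = 1.960 × 1.133% = 2.221%; on $4,000,000 that is $88,840.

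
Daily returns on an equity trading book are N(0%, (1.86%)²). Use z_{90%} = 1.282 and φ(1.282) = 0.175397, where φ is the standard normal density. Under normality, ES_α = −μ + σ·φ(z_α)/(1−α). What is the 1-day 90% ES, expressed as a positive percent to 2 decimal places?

Tail multiplier: φ(z)/(1−α) = 0.175397 / 0.1 = 1.754.
ES = 1.86% × 1.754 = 3.262%.

3.26%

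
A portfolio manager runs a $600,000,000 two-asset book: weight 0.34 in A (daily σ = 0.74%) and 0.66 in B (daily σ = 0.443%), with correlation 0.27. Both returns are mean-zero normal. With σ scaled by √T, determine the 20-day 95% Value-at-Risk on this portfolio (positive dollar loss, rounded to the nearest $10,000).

σ_p = √(0.34²·0.74² + 0.66²·0.443² + 2·0.27·0.34·0.66·0.74·0.443) = 0.434%.
σ_{20d} = 0.434% × √20 = 1.941%.
z(95%) = 1.645.
VaR = 1.645 × 1.941% = 3.193%; on $600,000,000 that is $19,158,000.

$19,160,000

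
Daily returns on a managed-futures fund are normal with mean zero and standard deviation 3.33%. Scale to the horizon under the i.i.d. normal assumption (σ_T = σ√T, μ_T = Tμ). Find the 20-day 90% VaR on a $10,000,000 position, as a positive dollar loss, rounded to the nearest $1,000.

$1,909,000

At 90%, z = 1.282.
σ_{20d} = 3.33% × √20 = 14.892%.
VaR = 1.282 × 14.892% = 19.092%.
On $10,000,000: 0.19092 × $10,000,000 = $1,909,200.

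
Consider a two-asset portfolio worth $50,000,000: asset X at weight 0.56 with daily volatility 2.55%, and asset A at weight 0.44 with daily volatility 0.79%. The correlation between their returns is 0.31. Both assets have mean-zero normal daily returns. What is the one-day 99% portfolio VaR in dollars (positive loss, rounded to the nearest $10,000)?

σ_p² = 0.56²·2.55² + 0.44²·0.79² + 2·0.31·0.56·0.44·2.55·0.79 = 2.4678 (%²).
σ_p = √2.4678 = 1.571%.
At 99%, z = 2.326.
VaR = 2.326 × 1.571% = 3.654%; on $50,000,000 that is $1,827,000.

$1,830,000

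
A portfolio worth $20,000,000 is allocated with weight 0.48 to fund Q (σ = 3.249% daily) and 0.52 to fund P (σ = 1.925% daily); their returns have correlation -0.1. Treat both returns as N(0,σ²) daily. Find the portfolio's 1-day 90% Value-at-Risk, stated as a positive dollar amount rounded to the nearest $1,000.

$453,000

σ_p² = 0.48²·3.249² + 0.52²·1.925² + 2·-0.1·0.48·0.52·3.249·1.925 = 3.1219 (%²).
σ_p = √3.1219 = 1.767%.
At 90%, z = 1.282.
VaR = 1.282 × 1.767% = 2.265%; on $20,000,000 that is $453,000.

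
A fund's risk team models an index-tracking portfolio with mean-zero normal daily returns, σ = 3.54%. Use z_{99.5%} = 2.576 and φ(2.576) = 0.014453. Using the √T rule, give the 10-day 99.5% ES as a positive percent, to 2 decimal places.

32.36%

σ_{10d} = 3.54% × √10 = 11.194%.
ES multiplier = φ(z)/(1−α) = 0.014453/0.005 = 2.891.
ES = 11.194% × 2.891 = 32.362%.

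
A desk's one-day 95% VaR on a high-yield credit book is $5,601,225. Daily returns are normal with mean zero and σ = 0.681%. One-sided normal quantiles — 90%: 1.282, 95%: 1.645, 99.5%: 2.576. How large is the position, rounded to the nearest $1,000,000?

VaR as a fraction of value: z·σ = 1.645 × 0.681% = 1.12024%.
Position = $5,601,225 / 0.0112024 = $500,000,000.

$500,000,000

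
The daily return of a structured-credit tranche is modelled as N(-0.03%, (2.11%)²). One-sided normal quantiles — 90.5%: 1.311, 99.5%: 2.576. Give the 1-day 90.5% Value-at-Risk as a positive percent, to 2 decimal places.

2.80%

VaR = −μ + z·σ = −(-0.03%) + 1.311 × 2.11% = 2.796%.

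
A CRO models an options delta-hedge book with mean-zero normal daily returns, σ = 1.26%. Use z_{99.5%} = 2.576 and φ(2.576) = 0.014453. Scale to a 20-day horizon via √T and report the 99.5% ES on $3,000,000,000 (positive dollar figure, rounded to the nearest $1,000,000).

σ_{20d} = 1.26% × √20 = 5.635%.
ES multiplier = φ(z)/(1−α) = 0.014453/0.005 = 2.891.
ES = 5.635% × 2.891 = 16.291%; on $3,000,000,000: $488,730,000.

$489,000,000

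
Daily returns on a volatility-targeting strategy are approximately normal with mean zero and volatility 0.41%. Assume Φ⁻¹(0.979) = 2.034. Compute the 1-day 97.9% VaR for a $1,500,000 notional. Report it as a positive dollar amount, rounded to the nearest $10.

VaR = z·σ = 2.034 × 0.41% = 0.834%.
On $1,500,000: 0.00834 × $1,500,000 = $12,510.

$12,510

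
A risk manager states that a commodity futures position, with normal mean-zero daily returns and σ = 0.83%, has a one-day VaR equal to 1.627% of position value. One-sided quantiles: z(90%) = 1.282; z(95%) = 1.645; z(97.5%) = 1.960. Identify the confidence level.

Implied z = VaR/σ = 1.627 / 0.83 = 1.960.
This matches z(97.5%) = 1.960.

97.5%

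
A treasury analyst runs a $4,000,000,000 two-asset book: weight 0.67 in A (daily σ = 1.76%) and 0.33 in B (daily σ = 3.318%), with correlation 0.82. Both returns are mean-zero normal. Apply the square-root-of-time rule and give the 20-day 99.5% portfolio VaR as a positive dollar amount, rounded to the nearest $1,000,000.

$1,000,000,000

σ_p = √(0.67²·1.76² + 0.33²·3.318² + 2·0.82·0.67·0.33·1.76·3.318) = 2.170%.
σ_{20d} = 2.170% × √20 = 9.705%.
z(99.5%) = 2.576.
VaR = 2.576 × 9.705% = 25.000%; on $4,000,000,000 that is $1,000,000,000.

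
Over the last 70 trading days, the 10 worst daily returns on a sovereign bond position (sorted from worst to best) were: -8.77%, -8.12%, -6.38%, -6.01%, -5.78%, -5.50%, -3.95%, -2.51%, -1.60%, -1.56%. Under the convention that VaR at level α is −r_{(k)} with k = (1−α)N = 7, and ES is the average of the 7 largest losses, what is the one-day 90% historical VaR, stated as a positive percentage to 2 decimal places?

k = 7; the 7th lowest return is -3.95%, so VaR = 3.95%.

3.95%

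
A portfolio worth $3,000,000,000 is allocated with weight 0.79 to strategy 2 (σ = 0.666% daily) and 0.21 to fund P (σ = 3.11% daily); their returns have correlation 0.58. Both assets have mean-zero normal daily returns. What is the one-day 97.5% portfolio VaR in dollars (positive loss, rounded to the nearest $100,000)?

σ_p² = 0.79²·0.666² + 0.21²·3.11² + 2·0.58·0.79·0.21·0.666·3.11 = 1.1020 (%²).
σ_p = √1.1020 = 1.050%.
At 97.5%, z = 1.960.
VaR = 1.960 × 1.050% = 2.058%; on $3,000,000,000 that is $61,740,000.

$61,700,000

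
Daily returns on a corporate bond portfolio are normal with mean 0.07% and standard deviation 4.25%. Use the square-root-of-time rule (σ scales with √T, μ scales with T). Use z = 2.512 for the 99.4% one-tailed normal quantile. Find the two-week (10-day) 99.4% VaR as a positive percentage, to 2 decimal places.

σ_{10d} = 4.25% × √10 = 13.440%; μ_{10d} = 10 × 0.07% = 0.700%.
VaR = −(0.700%) + 2.512 × 13.440% = 33.061%.

33.06%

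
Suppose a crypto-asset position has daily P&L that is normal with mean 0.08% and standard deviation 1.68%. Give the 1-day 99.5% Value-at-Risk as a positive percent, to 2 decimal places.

4.25%

At 99.5% one-sided, z = 2.576.
VaR = −μ + z·σ = −(0.08%) + 2.576 × 1.68% = 4.248%.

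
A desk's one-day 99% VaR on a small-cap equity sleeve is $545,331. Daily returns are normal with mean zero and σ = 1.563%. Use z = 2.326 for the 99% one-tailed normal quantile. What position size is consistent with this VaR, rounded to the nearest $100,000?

$15,000,000

VaR as a fraction of value: z·σ = 2.326 × 1.563% = 3.63554%.
Position = $545,331 / 0.0363554 = $15,000,008.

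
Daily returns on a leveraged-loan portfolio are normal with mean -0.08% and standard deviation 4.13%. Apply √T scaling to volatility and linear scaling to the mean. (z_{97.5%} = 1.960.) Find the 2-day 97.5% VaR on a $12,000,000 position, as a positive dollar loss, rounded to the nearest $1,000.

$1,393,000

σ_{2d} = 4.13% × √2 = 5.841%; μ_{2d} = 2 × -0.08% = -0.160%.
VaR = −(-0.160%) + 1.960 × 5.841% = 11.608%.
On $12,000,000: 0.11608 × $12,000,000 = $1,392,960.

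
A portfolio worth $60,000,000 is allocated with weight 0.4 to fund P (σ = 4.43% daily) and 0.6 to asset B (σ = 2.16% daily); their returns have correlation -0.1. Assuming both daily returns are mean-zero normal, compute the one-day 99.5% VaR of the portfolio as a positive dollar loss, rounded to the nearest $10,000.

σ_p² = 0.4²·4.43² + 0.6²·2.16² + 2·-0.1·0.4·0.6·4.43·2.16 = 4.3603 (%²).
σ_p = √4.3603 = 2.088%.
At 99.5%, z = 2.576.
VaR = 2.576 × 2.088% = 5.379%; on $60,000,000 that is $3,227,400.

$3,230,000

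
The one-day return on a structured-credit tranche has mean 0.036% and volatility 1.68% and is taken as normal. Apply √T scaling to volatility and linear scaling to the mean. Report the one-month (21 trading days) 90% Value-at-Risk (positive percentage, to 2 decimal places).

At 90%, z = 1.282.
σ_{21d} = 1.68% × √21 = 7.699%; μ_{21d} = 21 × 0.036% = 0.756%.
VaR = −(0.756%) + 1.282 × 7.699% = 9.114%.

9.11%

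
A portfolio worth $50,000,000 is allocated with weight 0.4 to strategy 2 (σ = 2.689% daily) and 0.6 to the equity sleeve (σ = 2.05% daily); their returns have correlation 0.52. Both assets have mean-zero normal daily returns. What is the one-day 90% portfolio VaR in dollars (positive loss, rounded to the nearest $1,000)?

$1,289,000

σ_p² = 0.4²·2.689² + 0.6²·2.05² + 2·0.52·0.4·0.6·2.689·2.05 = 4.0457 (%²).
σ_p = √4.0457 = 2.011%.
At 90%, z = 1.282.
VaR = 1.282 × 2.011% = 2.578%; on $50,000,000 that is $1,289,000.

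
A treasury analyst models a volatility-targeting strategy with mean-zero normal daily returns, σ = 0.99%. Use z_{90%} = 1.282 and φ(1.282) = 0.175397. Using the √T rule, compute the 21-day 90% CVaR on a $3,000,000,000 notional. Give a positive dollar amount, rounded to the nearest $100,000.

σ_{21d} = 0.99% × √21 = 4.537%.
ES multiplier = φ(z)/(1−α) = 0.175397/0.1 = 1.754.
ES = 4.537% × 1.754 = 7.958%; on $3,000,000,000: $238,740,000.

$238,700,000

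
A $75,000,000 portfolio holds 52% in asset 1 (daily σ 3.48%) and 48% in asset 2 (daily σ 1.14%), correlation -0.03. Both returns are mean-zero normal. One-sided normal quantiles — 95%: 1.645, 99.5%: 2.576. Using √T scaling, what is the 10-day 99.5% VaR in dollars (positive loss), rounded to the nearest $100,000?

σ_p = √(0.52²·3.48² + 0.48²·1.14² + 2·-0.03·0.52·0.48·3.48·1.14) = 1.875%.
σ_{10d} = 1.875% × √10 = 5.929%.
VaR = 2.576 × 5.929% = 15.273%; on $75,000,000 that is $11,454,750.

$11,500,000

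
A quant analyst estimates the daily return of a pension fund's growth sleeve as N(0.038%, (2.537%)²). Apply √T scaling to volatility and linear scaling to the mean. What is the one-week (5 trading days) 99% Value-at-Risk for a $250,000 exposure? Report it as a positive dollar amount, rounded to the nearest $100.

$32,500

At 99%, z = 2.326.
σ_{5d} = 2.537% × √5 = 5.673%; μ_{5d} = 5 × 0.038% = 0.190%.
VaR = −(0.190%) + 2.326 × 5.673% = 13.005%.
On $250,000: 0.13005 × $250,000 = $32,512.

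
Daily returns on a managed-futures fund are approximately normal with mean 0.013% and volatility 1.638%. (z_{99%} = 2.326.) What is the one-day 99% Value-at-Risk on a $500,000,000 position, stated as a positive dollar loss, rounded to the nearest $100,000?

$19,000,000

VaR = −μ + z·σ = −(0.013%) + 2.326 × 1.638% = 3.797%.
On $500,000,000: 0.03797 × $500,000,000 = $18,985,000.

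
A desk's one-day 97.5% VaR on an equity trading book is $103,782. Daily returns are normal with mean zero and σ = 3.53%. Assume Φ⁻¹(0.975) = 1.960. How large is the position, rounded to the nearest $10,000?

VaR as a fraction of value: z·σ = 1.960 × 3.53% = 6.9188%.
Position = $103,782 / 0.069188 = $1,500,000.

$1,500,000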